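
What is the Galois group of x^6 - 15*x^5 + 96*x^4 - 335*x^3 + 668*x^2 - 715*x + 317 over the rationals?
S_4

The polynomial f is an irreducible sextic over Q, so G = Gal(f/Q) is one of the 16 transitive subgroups 6T1, ..., 6T16 of S_6. The discriminant of f is 810448, which is not a perfect square, so G is not contained in A_6. The transitive groups of degree 6 not contained in A_6 are: C_6 (6T1, order 6), S_3 (6T2, order 6), D_6 (6T3, order 12), C_3 x S_3 (6T5, order 18), A_4 x C_2 (6T6, order 24), S_4 (6T8, order 24), S_3 x S_3 (6T9, order 36), S_4 x C_2 (6T11, order 48), (S_3 x S_3) : C_2 (6T13, order 72), PGL(2,5) (6T14, order 120), S_6 (6T16, order 720). By Dedekind's theorem, for a prime p not dividing disc(f) the degrees of the irreducible factors of f mod p form the cycle type of an element of G. Factoring f modulo the 22 such primes p <= 89 (skipping 2, 37, which divide the discriminant), each new pattern first appears at: mod 3: f = (x^3 + x^2 + 2)(x^3 + 2x^2 + x + 1), pattern 3+3; mod 5: f = (x^2 + 3)(x^2 + x + 2)(x^2 + 4x + 2), pattern 2+2+2; mod 17: f = (x + 13)(x + 16)(x^4 + 7x^3 + 8x^2 + 7), pattern 4+1+1; mod 67: f = (x + 2)(x + 60)(x^2 + 62x + 46)(x^2 + 62x + 56), pattern 2+2+1+1. No other pattern occurs in this range, so the set of observed cycle types is {3+3, 2+2+2, 4+1+1, 2+2+1+1}. The candidates containing elements of all these cycle types are S_4 (6T8) of order 24, S_4 x C_2 (6T11) of order 48, PGL(2,5) (6T14) of order 120, S_6 (6T16) of order 720; the others are excluded. The observed types are precisely the cycle types that occur in S_4 (6T8) (apart from the identity). Each of the other remaining candidates has further cycle types, and by the Chebotarev density theorem the matching factorization patterns would occur for a proportion of primes equal to their share of the group: S_4 x C_2 (6T11) additionally contains elements of type 6, 4+2, 2+1+1+1+1 (17 of its 48 elements, about 35% of primes); PGL(2,5) (6T14) additionally contains elements of type 6, 5+1 (44 of its 120 elements, about 37% of primes); S_6 (6T16) additionally contains elements of type 6, 5+1, 4+2, 3+2+1, 3+1+1+1, 2+1+1+1+1 (529 of its 720 elements, about 73% of primes). None of the 22 primes tested shows any such pattern (for each of these groups the chance of that is below 10^-4), which rules them out. Hence G = S_4 (6T8), of order 24.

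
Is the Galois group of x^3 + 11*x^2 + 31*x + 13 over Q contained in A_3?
Yes

The polynomial is irreducible of degree 3 over Q. Its discriminant is 3136 = 56^2, a perfect square. A Galois group lies in the alternating group exactly when the discriminant is a square in Q, so the Galois group (C_3) is contained in A_3.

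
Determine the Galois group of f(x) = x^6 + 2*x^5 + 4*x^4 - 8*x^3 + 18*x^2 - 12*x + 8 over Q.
S_4, S_4(6c), the S_4-action on 6 points not in A_6

The polynomial f is an irreducible sextic over Q, so G = Gal(f/Q) is one of the 16 transitive subgroups 6T1, ..., 6T16 of S_6. The discriminant of f is -4014080000, which is not a perfect square, so G is not contained in A_6. The transitive groups of degree 6 not contained in A_6 are: C_6 (6T1, order 6), S_3 (6T2, order 6), D_6 (6T3, order 12), C_3 x S_3 (6T5, order 18), A_4 x C_2 (6T6, order 24), S_4 (6T8, order 24), S_3 x S_3 (6T9, order 36), S_4 x C_2 (6T11, order 48), (S_3 x S_3) : C_2 (6T13, order 72), PGL(2,5) (6T14, order 120), S_6 (6T16, order 720). By Dedekind's theorem, for a prime p not dividing disc(f) the degrees of the irreducible factors of f mod p form the cycle type of an element of G. Factoring f modulo the 22 such primes p <= 97 (skipping 2, 5, 7, which divide the discriminant), each new pattern first appears at: mod 3: f = (x^3 + 2x + 1)(x^3 + 2x^2 + 2x + 2), pattern 3+3; mod 13: f = (x + 7)(x + 12)(x^4 + 9x^3 + 9x^2 + x + 10), pattern 4+1+1; mod 37: f = (x^2 + 14x + 17)(x^2 + 30x + 25)(x^2 + 32x + 21), pattern 2+2+2; mod 43: f = (x + 3)(x + 27)(x^2 + 23x + 24)(x^2 + 35x + 20), pattern 2+2+1+1. No other pattern occurs in this range, so the set of observed cycle types is {3+3, 4+1+1, 2+2+2, 2+2+1+1}. The candidates containing elements of all these cycle types are S_4 (6T8) of order 24, S_4 x C_2 (6T11) of order 48, PGL(2,5) (6T14) of order 120, S_6 (6T16) of order 720; the others are excluded. The observed types are precisely the cycle types that occur in S_4 (6T8) (apart from the identity). Each of the other remaining candidates has further cycle types, and by the Chebotarev density theorem the matching factorization patterns would occur for a proportion of primes equal to their share of the group: S_4 x C_2 (6T11) additionally contains elements of type 6, 4+2, 2+1+1+1+1 (17 of its 48 elements, about 35% of primes); PGL(2,5) (6T14) additionally contains elements of type 6, 5+1 (44 of its 120 elements, about 37% of primes); S_6 (6T16) additionally contains elements of type 6, 5+1, 4+2, 3+2+1, 3+1+1+1, 2+1+1+1+1 (529 of its 720 elements, about 73% of primes). None of the 22 primes tested shows any such pattern (for each of these groups the chance of that is below 10^-4), which rules them out. Hence G = S_4 (6T8), of order 24.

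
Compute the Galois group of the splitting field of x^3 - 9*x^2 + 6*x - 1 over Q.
The polynomial is an irreducible cubic over Q and its discriminant is 81 = 9^2, a perfect square. For an irreducible cubic, a square discriminant forces the Galois group to be A_3, the cyclic group of order 3.

C_3 (also written C3)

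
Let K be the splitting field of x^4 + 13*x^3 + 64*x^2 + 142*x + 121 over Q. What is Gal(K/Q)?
C_4

The polynomial is an irreducible quartic over Q and its discriminant is 125, which is not a perfect square, so the Galois group is not contained in A_4. The resolvent cubic y^3 - 64*y^2 + 1362*y - 9637 has exactly one rational root, so the Galois group is C_4 or D_4. The quartic becomes reducible over Q(sqrt(disc)), so the group is C_4.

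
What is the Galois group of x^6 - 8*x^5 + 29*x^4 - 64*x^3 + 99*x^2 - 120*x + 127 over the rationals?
C_6

The polynomial f is an irreducible sextic over Q, so G = Gal(f/Q) is one of the 16 transitive subgroups 6T1, ..., 6T16 of S_6. The discriminant of f is -18046378835968, which is not a perfect square, so G is not contained in A_6. The transitive groups of degree 6 not contained in A_6 are: C_6 (6T1, order 6), S_3 (6T2, order 6), D_6 (6T3, order 12), C_3 x S_3 (6T5, order 18), A_4 x C_2 (6T6, order 24), S_4 (6T8, order 24), S_3 x S_3 (6T9, order 36), S_4 x C_2 (6T11, order 48), (S_3 x S_3) : C_2 (6T13, order 72), PGL(2,5) (6T14, order 120), S_6 (6T16, order 720). By Dedekind's theorem, for a prime p not dividing disc(f) the degrees of the irreducible factors of f mod p form the cycle type of an element of G. Factoring f modulo the 37 such primes p <= 167 (skipping 2, 7, which divide the discriminant), each new pattern first appears at: mod 3: f = (x^6 + x^5 + 2x^4 + 2x^3 + 1), pattern 6; mod 11: f = (x^3 + 5x^2 + 2)(x^3 + 9x^2 + 6x + 3), pattern 3+3; mod 13: f = (x^2 + x + 2)(x^2 + 5x + 11)(x^2 + 12x + 4), pattern 2+2+2; mod 29: f = (x + 2)(x + 10)(x + 13)(x + 16)(x + 18)(x + 20), pattern 1+1+1+1+1+1. No other pattern occurs in this range, so the set of observed cycle types is {6, 3+3, 2+2+2, 1+1+1+1+1+1}. The candidates containing elements of all these cycle types are C_6 (6T1) of order 6, D_6 (6T3) of order 12, C_3 x S_3 (6T5) of order 18, A_4 x C_2 (6T6) of order 24, S_3 x S_3 (6T9) of order 36, S_4 x C_2 (6T11) of order 48, (S_3 x S_3) : C_2 (6T13) of order 72, PGL(2,5) (6T14) of order 120, S_6 (6T16) of order 720; the others are excluded. The observed types are precisely the cycle types that occur in C_6 (6T1). Each of the other remaining candidates has further cycle types, and by the Chebotarev density theorem the matching factorization patterns would occur for a proportion of primes equal to their share of the group: D_6 (6T3) additionally contains elements of type 2+2+1+1 (3 of its 12 elements, about 25% of primes); C_3 x S_3 (6T5) additionally contains elements of type 3+1+1+1 (4 of its 18 elements, about 22% of primes); A_4 x C_2 (6T6) additionally contains elements of type 2+2+1+1, 2+1+1+1+1 (6 of its 24 elements, about 25% of primes); S_3 x S_3 (6T9) additionally contains elements of type 3+1+1+1, 2+2+1+1 (13 of its 36 elements, about 36% of primes); S_4 x C_2 (6T11) additionally contains elements of type 4+2, 4+1+1, 2+2+1+1, 2+1+1+1+1 (24 of its 48 elements, about 50% of primes); (S_3 x S_3) : C_2 (6T13) additionally contains elements of type 4+2, 3+2+1, 3+1+1+1, 2+2+1+1, 2+1+1+1+1 (49 of its 72 elements, about 68% of primes); PGL(2,5) (6T14) additionally contains elements of type 5+1, 4+1+1, 2+2+1+1 (69 of its 120 elements, about 58% of primes); S_6 (6T16) additionally contains elements of type 5+1, 4+2, 4+1+1, 3+2+1, 3+1+1+1, 2+2+1+1, 2+1+1+1+1 (544 of its 720 elements, about 76% of primes). None of the 37 primes tested shows any such pattern (for each of these groups the chance of that is below 10^-4), which rules them out. Hence G = C_6 (6T1), of order 6.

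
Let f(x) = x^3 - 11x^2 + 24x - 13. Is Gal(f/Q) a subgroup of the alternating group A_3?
Yes

The polynomial is irreducible of degree 3 over Q. Its discriminant is 2401 = 49^2, a perfect square. A Galois group lies in the alternating group exactly when the discriminant is a square in Q, so the Galois group (C_3) is contained in A_3.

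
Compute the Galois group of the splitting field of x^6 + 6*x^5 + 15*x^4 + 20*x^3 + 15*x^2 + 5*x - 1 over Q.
S_6 (also written S6)

The polynomial f is an irreducible sextic over Q, so G = Gal(f/Q) is one of the 16 transitive subgroups 6T1, ..., 6T16 of S_6. The discriminant of f is 49781, which is not a perfect square, so G is not contained in A_6. The transitive groups of degree 6 not contained in A_6 are: C_6 (6T1, order 6), S_3 (6T2, order 6), D_6 (6T3, order 12), C_3 x S_3 (6T5, order 18), A_4 x C_2 (6T6, order 24), S_4 (6T8, order 24), S_3 x S_3 (6T9, order 36), S_4 x C_2 (6T11, order 48), (S_3 x S_3) : C_2 (6T13, order 72), PGL(2,5) (6T14, order 120), S_6 (6T16, order 720). By Dedekind's theorem, for a prime p not dividing disc(f) the degrees of the irreducible factors of f mod p form the cycle type of an element of G. Factoring f modulo the 4 such primes p <= 7, each new pattern first appears at: mod 2: f = (x^6 + x^4 + x^2 + x + 1), pattern 6; mod 5: f = (x + 3)(x^5 + 3x^4 + x^3 + 2x^2 + 4x + 3), pattern 5+1; mod 7: f = (x^2 + 4x + 5)(x^4 + 2x^3 + 2x^2 + 2x + 4), pattern 4+2. No other pattern occurs in this range, so the set of observed cycle types is {6, 5+1, 4+2}. Among the candidates above, the only group containing elements of all these cycle types is S_6 (6T16); every other candidate lacks at least one of them. Hence G = S_6 (6T16), of order 720.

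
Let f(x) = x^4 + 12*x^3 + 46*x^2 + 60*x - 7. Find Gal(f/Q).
The polynomial is an irreducible quartic over Q and its discriminant is -4194304, which is not a perfect square, so the Galois group is not contained in A_4. The resolvent cubic y^3 - 46*y^2 + 748*y - 3880 has exactly one rational root, so the Galois group is C_4 or D_4. The quartic remains irreducible over Q(sqrt(disc)), so the group is D_4.

4T3: D_4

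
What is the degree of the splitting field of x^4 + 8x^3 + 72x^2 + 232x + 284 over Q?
12

The degree of the splitting field over Q equals the order of the Galois group, so first determine the group. The polynomial is an irreducible quartic over Q and its discriminant is 4087812096 = 63936^2, a perfect square, so the Galois group is contained in A_4. The resolvent cubic y^3 - 72*y^2 + 720*y + 9792 is irreducible over Q. An irreducible resolvent with square discriminant gives A_4. The Galois group A_4 (4T4) has order 12, so the splitting field has degree 12 over Q.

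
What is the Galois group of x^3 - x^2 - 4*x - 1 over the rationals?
The polynomial is an irreducible cubic over Q and its discriminant is 169 = 13^2, a perfect square. For an irreducible cubic, a square discriminant forces the Galois group to be A_3, the cyclic group of order 3.

C_3, A_3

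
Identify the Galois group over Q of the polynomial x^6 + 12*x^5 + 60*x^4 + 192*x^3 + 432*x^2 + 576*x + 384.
The polynomial f is an irreducible sextic over Q, so G = Gal(f/Q) is one of the 16 transitive subgroups 6T1, ..., 6T16 of S_6. The discriminant of f is 1352605460594688, which is not a perfect square, so G is not contained in A_6. The transitive groups of degree 6 not contained in A_6 are: C_6 (6T1, order 6), S_3 (6T2, order 6), D_6 (6T3, order 12), C_3 x S_3 (6T5, order 18), A_4 x C_2 (6T6, order 24), S_4 (6T8, order 24), S_3 x S_3 (6T9, order 36), S_4 x C_2 (6T11, order 48), (S_3 x S_3) : C_2 (6T13, order 72), PGL(2,5) (6T14, order 120), S_6 (6T16, order 720). By Dedekind's theorem, for a prime p not dividing disc(f) the degrees of the irreducible factors of f mod p form the cycle type of an element of G. Factoring f modulo the 79 such primes p <= 419 (skipping 2, 3, which divide the discriminant), each new pattern first appears at: mod 5: f = (x^6 + 2x^5 + 2x^3 + 2x^2 + x + 4), pattern 6; mod 7: f = (x^2 + 4)(x^2 + 2x + 2)(x^2 + 3x + 6), pattern 2+2+2; mod 11: f = (x + 3)(x + 6)(x^2 + 1)(x^2 + 3x + 3), pattern 2+2+1+1; mod 13: f = (x^3 + 6x^2 + 12x + 4)(x^3 + 6x^2 + 12x + 5), pattern 3+3; mod 97: f = (x + 1)(x + 38)(x + 49)(x + 56)(x + 64)(x + 95), pattern 1+1+1+1+1+1. No other pattern occurs in this range, so the set of observed cycle types is {6, 2+2+2, 2+2+1+1, 3+3, 1+1+1+1+1+1}. The candidates containing elements of all these cycle types are D_6 (6T3) of order 12, A_4 x C_2 (6T6) of order 24, S_3 x S_3 (6T9) of order 36, S_4 x C_2 (6T11) of order 48, (S_3 x S_3) : C_2 (6T13) of order 72, PGL(2,5) (6T14) of order 120, S_6 (6T16) of order 720; the others are excluded. The observed types are precisely the cycle types that occur in D_6 (6T3). Each of the other remaining candidates has further cycle types, and by the Chebotarev density theorem the matching factorization patterns would occur for a proportion of primes equal to their share of the group: A_4 x C_2 (6T6) additionally contains elements of type 2+1+1+1+1 (3 of its 24 elements, about 12% of primes); S_3 x S_3 (6T9) additionally contains elements of type 3+1+1+1 (4 of its 36 elements, about 11% of primes); S_4 x C_2 (6T11) additionally contains elements of type 4+2, 4+1+1, 2+1+1+1+1 (15 of its 48 elements, about 31% of primes); (S_3 x S_3) : C_2 (6T13) additionally contains elements of type 4+2, 3+2+1, 3+1+1+1, 2+1+1+1+1 (40 of its 72 elements, about 56% of primes); PGL(2,5) (6T14) additionally contains elements of type 5+1, 4+1+1 (54 of its 120 elements, about 45% of primes); S_6 (6T16) additionally contains elements of type 5+1, 4+2, 4+1+1, 3+2+1, 3+1+1+1, 2+1+1+1+1 (499 of its 720 elements, about 69% of primes). None of the 79 primes tested shows any such pattern (for each of these groups the chance of that is below 10^-4), which rules them out. Hence G = D_6 (6T3), of order 12.

D_6 (order 12)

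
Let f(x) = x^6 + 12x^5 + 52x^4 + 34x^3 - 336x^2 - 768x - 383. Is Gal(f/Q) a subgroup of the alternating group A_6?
No

The polynomial is irreducible of degree 6 over Q. Its discriminant is -905333959757824, which is not a perfect square. A Galois group lies in the alternating group exactly when the discriminant is a square in Q, so the Galois group (S_4 x C_2) is not contained in A_6.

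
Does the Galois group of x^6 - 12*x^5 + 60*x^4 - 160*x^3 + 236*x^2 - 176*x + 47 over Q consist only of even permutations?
The polynomial is irreducible of degree 6 over Q. Its discriminant is 3356224 = 1832^2, a perfect square. A Galois group lies in the alternating group exactly when the discriminant is a square in Q, so the Galois group (S_4) is contained in A_6.

Yes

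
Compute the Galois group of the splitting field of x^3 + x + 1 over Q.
S_3 (order 6)

The polynomial is an irreducible cubic over Q and its discriminant is -31, which is not a perfect square. For an irreducible cubic, a non-square discriminant gives Galois group S_3.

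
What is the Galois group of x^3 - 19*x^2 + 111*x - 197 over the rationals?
The polynomial is an irreducible cubic over Q and its discriminant is 3136 = 56^2, a perfect square. For an irreducible cubic, a square discriminant forces the Galois group to be A_3, the cyclic group of order 3.

C_3, A_3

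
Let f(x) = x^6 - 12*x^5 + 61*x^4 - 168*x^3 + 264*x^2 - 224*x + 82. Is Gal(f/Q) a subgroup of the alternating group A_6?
No

The polynomial is irreducible of degree 6 over Q. Its discriminant is -1722368, which is not a perfect square. A Galois group lies in the alternating group exactly when the discriminant is a square in Q, so the Galois group (S_4 x C_2) is not contained in A_6.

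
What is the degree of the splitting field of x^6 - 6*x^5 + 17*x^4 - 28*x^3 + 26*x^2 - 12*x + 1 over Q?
12

The degree of the splitting field over Q equals the order of the Galois group, so first determine the group. The polynomial f is an irreducible sextic over Q, so G = Gal(f/Q) is one of the 16 transitive subgroups 6T1, ..., 6T16 of S_6. The discriminant of f is 153664 = 392^2, a perfect square, so G is contained in A_6. The transitive groups of degree 6 contained in A_6 are: A_4 (6T4, order 12), S_4 (6T7, order 24), (C_3 x C_3) : C_4 (6T10, order 36), PSL(2,5) (6T12, order 60), A_6 (6T15, order 360). By Dedekind's theorem, for a prime p not dividing disc(f) the degrees of the irreducible factors of f mod p form the cycle type of an element of G. Factoring f modulo the 33 such primes p <= 149 (skipping 2, 7, which divide the discriminant), each new pattern first appears at: mod 3: f = (x^3 + x^2 + x + 2)(x^3 + 2x^2 + 2x + 2), pattern 3+3; mod 13: f = (x + 1)(x + 10)(x^2 + 11x + 9)(x^2 + 11x + 12), pattern 2+2+1+1. No other pattern occurs in this range, so the set of observed cycle types is {3+3, 2+2+1+1}. The candidates containing elements of all these cycle types are A_4 (6T4) of order 12, S_4 (6T7) of order 24, (C_3 x C_3) : C_4 (6T10) of order 36, PSL(2,5) (6T12) of order 60, A_6 (6T15) of order 360; the others are excluded. The observed types are precisely the cycle types that occur in A_4 (6T4) (apart from the identity). Each of the other remaining candidates has further cycle types, and by the Chebotarev density theorem the matching factorization patterns would occur for a proportion of primes equal to their share of the group: S_4 (6T7) additionally contains elements of type 4+2 (6 of its 24 elements, about 25% of primes); (C_3 x C_3) : C_4 (6T10) additionally contains elements of type 4+2, 3+1+1+1 (22 of its 36 elements, about 61% of primes); PSL(2,5) (6T12) additionally contains elements of type 5+1 (24 of its 60 elements, about 40% of primes); A_6 (6T15) additionally contains elements of type 5+1, 4+2, 3+1+1+1 (274 of its 360 elements, about 76% of primes). None of the 33 primes tested shows any such pattern (for each of these groups the chance of that is below 10^-4), which rules them out. Hence G = A_4 (6T4), of order 12. The Galois group A_4 (6T4) has order 12, so the splitting field has degree 12 over Q.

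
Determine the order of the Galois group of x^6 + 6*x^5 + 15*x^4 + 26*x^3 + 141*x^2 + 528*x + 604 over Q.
6

The degree of the splitting field over Q equals the order of the Galois group, so first determine the group. The polynomial f is an irreducible sextic over Q, so G = Gal(f/Q) is one of the 16 transitive subgroups 6T1, ..., 6T16 of S_6. The discriminant of f is -941328478973952, which is not a perfect square, so G is not contained in A_6. The transitive groups of degree 6 not contained in A_6 are: C_6 (6T1, order 6), S_3 (6T2, order 6), D_6 (6T3, order 12), C_3 x S_3 (6T5, order 18), A_4 x C_2 (6T6, order 24), S_4 (6T8, order 24), S_3 x S_3 (6T9, order 36), S_4 x C_2 (6T11, order 48), (S_3 x S_3) : C_2 (6T13, order 72), PGL(2,5) (6T14, order 120), S_6 (6T16, order 720). By Dedekind's theorem, for a prime p not dividing disc(f) the degrees of the irreducible factors of f mod p form the cycle type of an element of G. Factoring f modulo the 23 such primes p <= 103 (skipping 2, 3, 17, 67, which divide the discriminant), each new pattern first appears at: mod 5: f = (x^2 + x + 2)(x^2 + 2x + 4)(x^2 + 3x + 3), pattern 2+2+2; mod 7: f = (x^3 + 3x^2 + x + 4)(x^3 + 3x^2 + 5x + 4), pattern 3+3; mod 61: f = (x + 22)(x + 29)(x + 44)(x + 47)(x + 49)(x + 59), pattern 1+1+1+1+1+1. No other pattern occurs in this range, so the set of observed cycle types is {2+2+2, 3+3, 1+1+1+1+1+1}. The candidates containing elements of all these cycle types are C_6 (6T1) of order 6, S_3 (6T2) of order 6, D_6 (6T3) of order 12, C_3 x S_3 (6T5) of order 18, A_4 x C_2 (6T6) of order 24, S_4 (6T8) of order 24, S_3 x S_3 (6T9) of order 36, S_4 x C_2 (6T11) of order 48, (S_3 x S_3) : C_2 (6T13) of order 72, PGL(2,5) (6T14) of order 120, S_6 (6T16) of order 720; the others are excluded. The observed types are precisely the cycle types that occur in S_3 (6T2). Each of the other remaining candidates has further cycle types, and by the Chebotarev density theorem the matching factorization patterns would occur for a proportion of primes equal to their share of the group: C_6 (6T1) additionally contains elements of type 6 (2 of its 6 elements, about 33% of primes); D_6 (6T3) additionally contains elements of type 6, 2+2+1+1 (5 of its 12 elements, about 42% of primes); C_3 x S_3 (6T5) additionally contains elements of type 6, 3+1+1+1 (10 of its 18 elements, about 56% of primes); A_4 x C_2 (6T6) additionally contains elements of type 6, 2+2+1+1, 2+1+1+1+1 (14 of its 24 elements, about 58% of primes); S_4 (6T8) additionally contains elements of type 4+1+1, 2+2+1+1 (9 of its 24 elements, about 38% of primes); S_3 x S_3 (6T9) additionally contains elements of type 6, 3+1+1+1, 2+2+1+1 (25 of its 36 elements, about 69% of primes); S_4 x C_2 (6T11) additionally contains elements of type 6, 4+2, 4+1+1, 2+2+1+1, 2+1+1+1+1 (32 of its 48 elements, about 67% of primes); (S_3 x S_3) : C_2 (6T13) additionally contains elements of type 6, 4+2, 3+2+1, 3+1+1+1, 2+2+1+1, 2+1+1+1+1 (61 of its 72 elements, about 85% of primes); PGL(2,5) (6T14) additionally contains elements of type 6, 5+1, 4+1+1, 2+2+1+1 (89 of its 120 elements, about 74% of primes); S_6 (6T16) additionally contains elements of type 6, 5+1, 4+2, 4+1+1, 3+2+1, 3+1+1+1, 2+2+1+1, 2+1+1+1+1 (664 of its 720 elements, about 92% of primes). None of the 23 primes tested shows any such pattern (for each of these groups the chance of that is below 10^-4), which rules them out. Hence G = S_3 (6T2), of order 6. The Galois group S_3 (6T2) has order 6, so the splitting field has degree 6 over Q.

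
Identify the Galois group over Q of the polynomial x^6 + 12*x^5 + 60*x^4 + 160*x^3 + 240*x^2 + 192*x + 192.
The polynomial f is an irreducible sextic over Q, so G = Gal(f/Q) is one of the 16 transitive subgroups 6T1, ..., 6T16 of S_6. The discriminant of f is -1603087953297408, which is not a perfect square, so G is not contained in A_6. The transitive groups of degree 6 not contained in A_6 are: C_6 (6T1, order 6), S_3 (6T2, order 6), D_6 (6T3, order 12), C_3 x S_3 (6T5, order 18), A_4 x C_2 (6T6, order 24), S_4 (6T8, order 24), S_3 x S_3 (6T9, order 36), S_4 x C_2 (6T11, order 48), (S_3 x S_3) : C_2 (6T13, order 72), PGL(2,5) (6T14, order 120), S_6 (6T16, order 720). By Dedekind's theorem, for a prime p not dividing disc(f) the degrees of the irreducible factors of f mod p form the cycle type of an element of G. Factoring f modulo the 79 such primes p <= 419 (skipping 2, 3, which divide the discriminant), each new pattern first appears at: mod 5: f = (x^2 + 3)(x^2 + 3x + 4)(x^2 + 4x + 1), pattern 2+2+2; mod 7: f = (x^6 + 5x^5 + 4x^4 + 6x^3 + 2x^2 + 3x + 3), pattern 6; mod 11: f = (x + 6)(x + 9)(x^2 + 1)(x^2 + 8x + 6), pattern 2+2+1+1; mod 19: f = (x^3 + 6x^2 + 12x + 17)(x^3 + 6x^2 + 12x + 18), pattern 3+3; mod 43: f = (x + 1)(x + 3)(x + 8)(x + 9)(x + 38)(x + 39), pattern 1+1+1+1+1+1. No other pattern occurs in this range, so the set of observed cycle types is {2+2+2, 6, 2+2+1+1, 3+3, 1+1+1+1+1+1}. The candidates containing elements of all these cycle types are D_6 (6T3) of order 12, A_4 x C_2 (6T6) of order 24, S_3 x S_3 (6T9) of order 36, S_4 x C_2 (6T11) of order 48, (S_3 x S_3) : C_2 (6T13) of order 72, PGL(2,5) (6T14) of order 120, S_6 (6T16) of order 720; the others are excluded. The observed types are precisely the cycle types that occur in D_6 (6T3). Each of the other remaining candidates has further cycle types, and by the Chebotarev density theorem the matching factorization patterns would occur for a proportion of primes equal to their share of the group: A_4 x C_2 (6T6) additionally contains elements of type 2+1+1+1+1 (3 of its 24 elements, about 12% of primes); S_3 x S_3 (6T9) additionally contains elements of type 3+1+1+1 (4 of its 36 elements, about 11% of primes); S_4 x C_2 (6T11) additionally contains elements of type 4+2, 4+1+1, 2+1+1+1+1 (15 of its 48 elements, about 31% of primes); (S_3 x S_3) : C_2 (6T13) additionally contains elements of type 4+2, 3+2+1, 3+1+1+1, 2+1+1+1+1 (40 of its 72 elements, about 56% of primes); PGL(2,5) (6T14) additionally contains elements of type 5+1, 4+1+1 (54 of its 120 elements, about 45% of primes); S_6 (6T16) additionally contains elements of type 5+1, 4+2, 4+1+1, 3+2+1, 3+1+1+1, 2+1+1+1+1 (499 of its 720 elements, about 69% of primes). None of the 79 primes tested shows any such pattern (for each of these groups the chance of that is below 10^-4), which rules them out. Hence G = D_6 (6T3), of order 12.

D_6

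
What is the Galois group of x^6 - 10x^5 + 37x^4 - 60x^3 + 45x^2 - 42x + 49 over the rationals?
(S_3 x S_3) : C_2 (also written G72)

The polynomial f is an irreducible sextic over Q, so G = Gal(f/Q) is one of the 16 transitive subgroups 6T1, ..., 6T16 of S_6. The discriminant of f is -147116032, which is not a perfect square, so G is not contained in A_6. The transitive groups of degree 6 not contained in A_6 are: C_6 (6T1, order 6), S_3 (6T2, order 6), D_6 (6T3, order 12), C_3 x S_3 (6T5, order 18), A_4 x C_2 (6T6, order 24), S_4 (6T8, order 24), S_3 x S_3 (6T9, order 36), S_4 x C_2 (6T11, order 48), (S_3 x S_3) : C_2 (6T13, order 72), PGL(2,5) (6T14, order 120), S_6 (6T16, order 720). By Dedekind's theorem, for a prime p not dividing disc(f) the degrees of the irreducible factors of f mod p form the cycle type of an element of G. Factoring f modulo the 28 such primes p <= 113 (skipping 2, 7, which divide the discriminant), each new pattern first appears at: mod 3: f = (x^6 + 2x^5 + x^4 + 1), pattern 6; mod 5: f = (x + 4)(x^2 + x + 1)(x^3 + 2x + 1), pattern 3+2+1; mod 11: f = (x^2 + 5x + 2)(x^4 + 7x^3 + 3x + 8), pattern 4+2; mod 17: f = (x^3 + 12x^2 + x + 6)(x^3 + 12x^2 + 11x + 11), pattern 3+3; mod 19: f = (x^2 + 11x + 2)(x^2 + 18x + 6)(x^2 + 18x + 12), pattern 2+2+2; mod 37: f = (x + 5)(x + 17)(x^2 + 15x + 28)(x^2 + 27x + 1), pattern 2+2+1+1; mod 41: f = (x + 5)(x + 13)(x + 18)(x^3 + 36x^2 + 33x + 19), pattern 3+1+1+1; mod 113: f = (x + 9)(x + 18)(x + 99)(x + 104)(x^2 + 99x + 87), pattern 2+1+1+1+1. No other pattern occurs in this range, so the set of observed cycle types is {6, 3+2+1, 4+2, 3+3, 2+2+2, 2+2+1+1, 3+1+1+1, 2+1+1+1+1}. The candidates containing elements of all these cycle types are (S_3 x S_3) : C_2 (6T13) of order 72, S_6 (6T16) of order 720; the others are excluded. The observed types are precisely the cycle types that occur in (S_3 x S_3) : C_2 (6T13) (apart from the identity). Each of the other remaining candidates has further cycle types, and by the Chebotarev density theorem the matching factorization patterns would occur for a proportion of primes equal to their share of the group: S_6 (6T16) additionally contains elements of type 5+1, 4+1+1 (234 of its 720 elements, about 32% of primes). None of the 28 primes tested shows any such pattern (for each of these groups the chance of that is below 10^-4), which rules them out. Hence G = (S_3 x S_3) : C_2 (6T13), of order 72.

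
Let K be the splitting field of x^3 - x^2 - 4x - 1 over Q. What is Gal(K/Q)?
The polynomial is an irreducible cubic over Q and its discriminant is 169 = 13^2, a perfect square. For an irreducible cubic, a square discriminant forces the Galois group to be A_3, the cyclic group of order 3.

3T1: C_3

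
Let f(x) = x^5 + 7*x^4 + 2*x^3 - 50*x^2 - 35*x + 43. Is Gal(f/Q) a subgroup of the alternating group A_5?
The polynomial is irreducible of degree 5 over Q. Its discriminant is 15352201216 = 123904^2, a perfect square. A Galois group lies in the alternating group exactly when the discriminant is a square in Q, so the Galois group (C_5) is contained in A_5.

Yes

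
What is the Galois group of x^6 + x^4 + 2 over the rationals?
6T11: S_4 x C_2

The polynomial f is an irreducible sextic over Q, so G = Gal(f/Q) is one of the 16 transitive subgroups 6T1, ..., 6T16 of S_6. The discriminant of f is -1722368, which is not a perfect square, so G is not contained in A_6. The transitive groups of degree 6 not contained in A_6 are: C_6 (6T1, order 6), S_3 (6T2, order 6), D_6 (6T3, order 12), C_3 x S_3 (6T5, order 18), A_4 x C_2 (6T6, order 24), S_4 (6T8, order 24), S_3 x S_3 (6T9, order 36), S_4 x C_2 (6T11, order 48), (S_3 x S_3) : C_2 (6T13, order 72), PGL(2,5) (6T14, order 120), S_6 (6T16, order 720). By Dedekind's theorem, for a prime p not dividing disc(f) the degrees of the irreducible factors of f mod p form the cycle type of an element of G. Factoring f modulo the 29 such primes p <= 127 (skipping 2, 29, which divide the discriminant), each new pattern first appears at: mod 3: f = (x^3 + x^2 + x + 2)(x^3 + 2x^2 + x + 1), pattern 3+3; mod 5: f = (x^6 + x^4 + 2), pattern 6; mod 7: f = (x + 3)(x + 4)(x^4 + 3x^2 + 6), pattern 4+1+1; mod 17: f = (x + 5)(x + 12)(x^2 + 2x + 15)(x^2 + 15x + 15), pattern 2+2+1+1; mod 23: f = (x^2 + 4)(x^2 + 10x + 14)(x^2 + 13x + 14), pattern 2+2+2; mod 67: f = (x^2 + 14)(x^4 + 54x^2 + 48), pattern 4+2; mod 127: f = (x + 40)(x + 60)(x + 67)(x + 87)(x^2 + 121), pattern 2+1+1+1+1. No other pattern occurs in this range, so the set of observed cycle types is {3+3, 6, 4+1+1, 2+2+1+1, 2+2+2, 4+2, 2+1+1+1+1}. The candidates containing elements of all these cycle types are S_4 x C_2 (6T11) of order 48, S_6 (6T16) of order 720; the others are excluded. The observed types are precisely the cycle types that occur in S_4 x C_2 (6T11) (apart from the identity). Each of the other remaining candidates has further cycle types, and by the Chebotarev density theorem the matching factorization patterns would occur for a proportion of primes equal to their share of the group: S_6 (6T16) additionally contains elements of type 5+1, 3+2+1, 3+1+1+1 (304 of its 720 elements, about 42% of primes). None of the 29 primes tested shows any such pattern (for each of these groups the chance of that is below 10^-4), which rules them out. Hence G = S_4 x C_2 (6T11), of order 48.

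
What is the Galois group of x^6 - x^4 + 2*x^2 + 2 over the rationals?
S_4 (also written S4-)

The polynomial f is an irreducible sextic over Q, so G = Gal(f/Q) is one of the 16 transitive subgroups 6T1, ..., 6T16 of S_6. The discriminant of f is -5120000, which is not a perfect square, so G is not contained in A_6. The transitive groups of degree 6 not contained in A_6 are: C_6 (6T1, order 6), S_3 (6T2, order 6), D_6 (6T3, order 12), C_3 x S_3 (6T5, order 18), A_4 x C_2 (6T6, order 24), S_4 (6T8, order 24), S_3 x S_3 (6T9, order 36), S_4 x C_2 (6T11, order 48), (S_3 x S_3) : C_2 (6T13, order 72), PGL(2,5) (6T14, order 120), S_6 (6T16, order 720). By Dedekind's theorem, for a prime p not dividing disc(f) the degrees of the irreducible factors of f mod p form the cycle type of an element of G. Factoring f modulo the 22 such primes p <= 89 (skipping 2, 5, which divide the discriminant), each new pattern first appears at: mod 3: f = (x^3 + x^2 + 2)(x^3 + 2x^2 + 1), pattern 3+3; mod 7: f = (x^2 + 2)(x^2 + x + 6)(x^2 + 6x + 6), pattern 2+2+2; mod 13: f = (x + 4)(x + 9)(x^4 + 2x^2 + 8), pattern 4+1+1; mod 43: f = (x + 12)(x + 31)(x^2 + 4)(x^2 + 10), pattern 2+2+1+1. No other pattern occurs in this range, so the set of observed cycle types is {3+3, 2+2+2, 4+1+1, 2+2+1+1}. The candidates containing elements of all these cycle types are S_4 (6T8) of order 24, S_4 x C_2 (6T11) of order 48, PGL(2,5) (6T14) of order 120, S_6 (6T16) of order 720; the others are excluded. The observed types are precisely the cycle types that occur in S_4 (6T8) (apart from the identity). Each of the other remaining candidates has further cycle types, and by the Chebotarev density theorem the matching factorization patterns would occur for a proportion of primes equal to their share of the group: S_4 x C_2 (6T11) additionally contains elements of type 6, 4+2, 2+1+1+1+1 (17 of its 48 elements, about 35% of primes); PGL(2,5) (6T14) additionally contains elements of type 6, 5+1 (44 of its 120 elements, about 37% of primes); S_6 (6T16) additionally contains elements of type 6, 5+1, 4+2, 3+2+1, 3+1+1+1, 2+1+1+1+1 (529 of its 720 elements, about 73% of primes). None of the 22 primes tested shows any such pattern (for each of these groups the chance of that is below 10^-4), which rules them out. Hence G = S_4 (6T8), of order 24.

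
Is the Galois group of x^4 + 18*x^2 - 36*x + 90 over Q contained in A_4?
The polynomial is irreducible of degree 4 over Q. Its discriminant is 228614400 = 15120^2, a perfect square. A Galois group lies in the alternating group exactly when the discriminant is a square in Q, so the Galois group (V_4) is contained in A_4.

Yes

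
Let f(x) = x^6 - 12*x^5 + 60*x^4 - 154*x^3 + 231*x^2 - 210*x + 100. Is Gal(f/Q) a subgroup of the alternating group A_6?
The polynomial is irreducible of degree 6 over Q. Its discriminant is -1160950579200, which is not a perfect square. A Galois group lies in the alternating group exactly when the discriminant is a square in Q, so the Galois group (S_3) is not contained in A_6.

No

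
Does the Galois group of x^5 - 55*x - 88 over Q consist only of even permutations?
The polynomial is irreducible of degree 5 over Q. Its discriminant is 58564000000 = 242000^2, a perfect square. A Galois group lies in the alternating group exactly when the discriminant is a square in Q, so the Galois group (A_5) is contained in A_5.

Yes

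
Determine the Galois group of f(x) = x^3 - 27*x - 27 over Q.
C_3

The polynomial is an irreducible cubic over Q and its discriminant is 59049 = 243^2, a perfect square. For an irreducible cubic, a square discriminant forces the Galois group to be A_3, the cyclic group of order 3.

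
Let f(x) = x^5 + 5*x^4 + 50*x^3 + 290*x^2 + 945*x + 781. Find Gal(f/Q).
The polynomial f is an irreducible quintic over Q, so G = Gal(f/Q) is a transitive subgroup of S_5: one of C_5 (5T1, order 5), D_5 (5T2, order 10), F_20 (5T3, order 20), A_5 (5T4, order 60) or S_5 (5T5, order 120). The discriminant of f is 9333105664000000 = 96608000^2, a perfect square, so G is contained in A_5. The transitive groups of degree 5 contained in A_5 are: C_5 (5T1, order 5), D_5 (5T2, order 10), A_5 (5T4, order 60). By Dedekind's theorem, for a prime p not dividing disc(f) the degrees of the irreducible factors of f mod p form the cycle type of an element of G. Factoring f modulo the 2 such primes p <= 7 (skipping 2, 5, which divide the discriminant), each new pattern first appears at: mod 3: f = (x^5 + 2x^4 + 2x^3 + 2x^2 + 1), pattern 5; mod 7: f = (x + 2)(x + 6)(x^3 + 4x^2 + 6x + 5), pattern 3+1+1. No other pattern occurs in this range, so the set of observed cycle types is {5, 3+1+1}. Among the candidates above, the only group containing elements of all these cycle types is A_5 (5T4) — each of C_5 (5T1), D_5 (5T2) lacks at least one of them. Hence G = A_5 (5T4), of order 60.

A_5, the alternating group on 5 letters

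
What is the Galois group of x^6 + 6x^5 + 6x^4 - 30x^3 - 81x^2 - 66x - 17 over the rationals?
A_4 x C_2 (order 24)

The polynomial f is an irreducible sextic over Q, so G = Gal(f/Q) is one of the 16 transitive subgroups 6T1, ..., 6T16 of S_6. The discriminant of f is -151585344, which is not a perfect square, so G is not contained in A_6. The transitive groups of degree 6 not contained in A_6 are: C_6 (6T1, order 6), S_3 (6T2, order 6), D_6 (6T3, order 12), C_3 x S_3 (6T5, order 18), A_4 x C_2 (6T6, order 24), S_4 (6T8, order 24), S_3 x S_3 (6T9, order 36), S_4 x C_2 (6T11, order 48), (S_3 x S_3) : C_2 (6T13, order 72), PGL(2,5) (6T14, order 120), S_6 (6T16, order 720). By Dedekind's theorem, for a prime p not dividing disc(f) the degrees of the irreducible factors of f mod p form the cycle type of an element of G. Factoring f modulo the 33 such primes p <= 151 (skipping 2, 3, 19, which divide the discriminant), each new pattern first appears at: mod 5: f = (x^3 + 2x^2 + 3)(x^3 + 4x^2 + 3x + 1), pattern 3+3; mod 7: f = (x^6 + 6x^5 + 6x^4 + 5x^3 + 3x^2 + 4x + 4), pattern 6; mod 17: f = (x)(x + 13)(x^2 + 11x + 4)(x^2 + 16x + 2), pattern 2+2+1+1; mod 71: f = (x^2 + 13x + 29)(x^2 + 23x + 53)(x^2 + 41x + 66), pattern 2+2+2; mod 107: f = (x + 16)(x + 44)(x + 80)(x + 92)(x^2 + 95x + 28), pattern 2+1+1+1+1. No other pattern occurs in this range, so the set of observed cycle types is {3+3, 6, 2+2+1+1, 2+2+2, 2+1+1+1+1}. The candidates containing elements of all these cycle types are A_4 x C_2 (6T6) of order 24, S_4 x C_2 (6T11) of order 48, (S_3 x S_3) : C_2 (6T13) of order 72, S_6 (6T16) of order 720; the others are excluded. The observed types are precisely the cycle types that occur in A_4 x C_2 (6T6) (apart from the identity). Each of the other remaining candidates has further cycle types, and by the Chebotarev density theorem the matching factorization patterns would occur for a proportion of primes equal to their share of the group: S_4 x C_2 (6T11) additionally contains elements of type 4+2, 4+1+1 (12 of its 48 elements, about 25% of primes); (S_3 x S_3) : C_2 (6T13) additionally contains elements of type 4+2, 3+2+1, 3+1+1+1 (34 of its 72 elements, about 47% of primes); S_6 (6T16) additionally contains elements of type 5+1, 4+2, 4+1+1, 3+2+1, 3+1+1+1 (484 of its 720 elements, about 67% of primes). None of the 33 primes tested shows any such pattern (for each of these groups the chance of that is below 10^-4), which rules them out. Hence G = A_4 x C_2 (6T6), of order 24.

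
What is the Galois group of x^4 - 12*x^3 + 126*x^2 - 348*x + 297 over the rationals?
A_4 (also written A4)

The polynomial is an irreducible quartic over Q and its discriminant is 12230590464 = 110592^2, a perfect square, so the Galois group is contained in A_4. The resolvent cubic y^3 - 126*y^2 + 2988*y - 14184 is irreducible over Q. An irreducible resolvent with square discriminant gives A_4.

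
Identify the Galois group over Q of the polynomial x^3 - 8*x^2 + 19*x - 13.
C_3 (order 3)

The polynomial is an irreducible cubic over Q and its discriminant is 49 = 7^2, a perfect square. For an irreducible cubic, a square discriminant forces the Galois group to be A_3, the cyclic group of order 3.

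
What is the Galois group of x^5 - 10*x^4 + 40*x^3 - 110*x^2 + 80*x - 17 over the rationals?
F_20 (also written F20)

The polynomial f is an irreducible quintic over Q, so G = Gal(f/Q) is a transitive subgroup of S_5: one of C_5 (5T1, order 5), D_5 (5T2, order 10), F_20 (5T3, order 20), A_5 (5T4, order 60) or S_5 (5T5, order 120). The discriminant of f is 425503125, which is not a perfect square, so G is not contained in A_5. The transitive groups of degree 5 not contained in A_5 are: F_20 (5T3, order 20), S_5 (5T5, order 120). By Dedekind's theorem, for a prime p not dividing disc(f) the degrees of the irreducible factors of f mod p form the cycle type of an element of G. Factoring f modulo the 18 such primes p <= 73 (skipping 3, 5, 41, which divide the discriminant), each new pattern first appears at: mod 2: f = (x + 1)(x^4 + x^3 + x^2 + x + 1), pattern 4+1; mod 11: f = (x^5 + x^4 + 7x^3 + 3x + 5), pattern 5; mod 19: f = (x + 11)(x^2 + 16)(x^2 + 17x + 8), pattern 2+2+1. No other pattern occurs in this range, so the set of observed cycle types is {4+1, 5, 2+2+1}. The candidates containing elements of all these cycle types are F_20 (5T3) of order 20, S_5 (5T5) of order 120; the others are excluded. The observed types are precisely the cycle types that occur in F_20 (5T3) (apart from the identity). Each of the other remaining candidates has further cycle types, and by the Chebotarev density theorem the matching factorization patterns would occur for a proportion of primes equal to their share of the group: S_5 (5T5) additionally contains elements of type 3+2, 3+1+1, 2+1+1+1 (50 of its 120 elements, about 42% of primes). None of the 18 primes tested shows any such pattern (for each of these groups the chance of that is below 10^-4), which rules them out. Hence G = F_20 (5T3), of order 20.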